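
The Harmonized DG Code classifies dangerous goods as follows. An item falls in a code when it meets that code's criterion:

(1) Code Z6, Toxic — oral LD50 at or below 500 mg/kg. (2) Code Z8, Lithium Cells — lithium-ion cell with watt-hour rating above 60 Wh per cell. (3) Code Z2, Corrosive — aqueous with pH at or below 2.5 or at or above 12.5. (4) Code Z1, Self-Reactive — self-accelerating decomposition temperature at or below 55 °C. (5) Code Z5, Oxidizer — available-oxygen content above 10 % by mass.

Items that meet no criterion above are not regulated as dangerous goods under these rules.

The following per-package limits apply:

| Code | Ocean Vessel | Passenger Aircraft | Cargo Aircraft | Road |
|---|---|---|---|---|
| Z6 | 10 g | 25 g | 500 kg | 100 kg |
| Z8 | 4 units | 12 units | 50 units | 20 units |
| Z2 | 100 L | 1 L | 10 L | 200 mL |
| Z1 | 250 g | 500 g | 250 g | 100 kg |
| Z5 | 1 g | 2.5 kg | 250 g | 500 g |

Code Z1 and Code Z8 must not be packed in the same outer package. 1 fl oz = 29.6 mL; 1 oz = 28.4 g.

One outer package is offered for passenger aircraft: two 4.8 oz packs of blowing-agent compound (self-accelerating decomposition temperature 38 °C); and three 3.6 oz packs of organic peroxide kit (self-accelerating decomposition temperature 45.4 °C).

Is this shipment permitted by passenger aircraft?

The blowing-agent compound has self-accelerating decomposition temperature 38 °C, which is ≤ 55 °C, so it is Code Z1 (Self-Reactive).
Organic peroxide kit: self-accelerating decomposition temperature 45.4 °C ≤ 55 °C → Code Z1 (Self-Reactive).
Total Code Z1: (two 4.8 oz packs = 272.64 g) + (three 3.6 oz packs = 306.72 g) = 579.36 g.
579.36 g exceeds the passenger aircraft limit of 500 g for Code Z1.

No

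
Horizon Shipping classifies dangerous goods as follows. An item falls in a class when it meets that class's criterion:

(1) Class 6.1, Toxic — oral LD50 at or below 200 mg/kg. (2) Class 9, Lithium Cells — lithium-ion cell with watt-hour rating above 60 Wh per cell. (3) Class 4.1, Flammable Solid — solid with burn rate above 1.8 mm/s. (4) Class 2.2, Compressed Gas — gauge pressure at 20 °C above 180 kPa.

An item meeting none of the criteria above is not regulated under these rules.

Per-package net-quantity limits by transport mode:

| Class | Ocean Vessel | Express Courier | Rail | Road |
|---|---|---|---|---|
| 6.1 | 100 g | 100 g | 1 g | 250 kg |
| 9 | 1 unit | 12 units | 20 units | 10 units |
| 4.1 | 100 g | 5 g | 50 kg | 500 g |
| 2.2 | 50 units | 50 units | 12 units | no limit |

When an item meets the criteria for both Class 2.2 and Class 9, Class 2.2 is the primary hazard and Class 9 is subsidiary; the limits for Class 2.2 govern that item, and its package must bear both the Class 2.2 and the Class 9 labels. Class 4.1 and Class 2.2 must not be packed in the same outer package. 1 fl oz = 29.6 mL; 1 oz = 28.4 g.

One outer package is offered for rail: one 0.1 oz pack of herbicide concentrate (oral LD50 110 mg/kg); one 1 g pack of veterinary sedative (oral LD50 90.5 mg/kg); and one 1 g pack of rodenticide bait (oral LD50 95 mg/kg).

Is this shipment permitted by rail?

No

Herbicide concentrate: oral LD50 110 mg/kg ≤ 200 mg/kg → Class 6.1 (Toxic).
With oral LD50 90.5 mg/kg (≤ 200 mg/kg), the veterinary sedative falls in Class 6.1.
Oral LD50 95 mg/kg meets the Class 6.1 criterion (Toxic), so the rodenticide bait is Class 6.1.
Class 6.1 net quantity: (one 0.1 oz pack = 2.84 g) + 1 g + 1 g = 4.84 g.
4.84 g > 1 g (rail limit, Class 6.1) — over the limit.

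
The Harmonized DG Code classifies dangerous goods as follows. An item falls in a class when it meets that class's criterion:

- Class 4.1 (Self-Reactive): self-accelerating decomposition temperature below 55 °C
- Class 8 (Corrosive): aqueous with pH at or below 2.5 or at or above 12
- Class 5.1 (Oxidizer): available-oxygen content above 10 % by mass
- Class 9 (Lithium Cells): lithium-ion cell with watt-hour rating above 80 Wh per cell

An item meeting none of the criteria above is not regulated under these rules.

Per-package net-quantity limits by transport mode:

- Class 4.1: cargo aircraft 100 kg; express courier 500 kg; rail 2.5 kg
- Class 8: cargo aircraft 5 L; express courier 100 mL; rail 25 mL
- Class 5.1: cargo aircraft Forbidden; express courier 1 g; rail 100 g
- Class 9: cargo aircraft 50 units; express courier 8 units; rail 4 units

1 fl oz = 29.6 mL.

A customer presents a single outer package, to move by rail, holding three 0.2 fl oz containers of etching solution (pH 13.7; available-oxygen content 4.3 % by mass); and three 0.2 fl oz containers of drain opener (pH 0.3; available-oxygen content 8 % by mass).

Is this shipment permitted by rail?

With pH 13.7 (≥ 12), the etching solution falls in Class 8.
With pH 0.3 (≤ 2.5), the drain opener falls in Class 8.
Total Class 8: (three 0.2 fl oz containers = 17.76 mL) + (three 0.2 fl oz containers = 17.76 mL) = 35.52 mL.
35.52 mL exceeds the rail limit of 25 mL for Class 8.

No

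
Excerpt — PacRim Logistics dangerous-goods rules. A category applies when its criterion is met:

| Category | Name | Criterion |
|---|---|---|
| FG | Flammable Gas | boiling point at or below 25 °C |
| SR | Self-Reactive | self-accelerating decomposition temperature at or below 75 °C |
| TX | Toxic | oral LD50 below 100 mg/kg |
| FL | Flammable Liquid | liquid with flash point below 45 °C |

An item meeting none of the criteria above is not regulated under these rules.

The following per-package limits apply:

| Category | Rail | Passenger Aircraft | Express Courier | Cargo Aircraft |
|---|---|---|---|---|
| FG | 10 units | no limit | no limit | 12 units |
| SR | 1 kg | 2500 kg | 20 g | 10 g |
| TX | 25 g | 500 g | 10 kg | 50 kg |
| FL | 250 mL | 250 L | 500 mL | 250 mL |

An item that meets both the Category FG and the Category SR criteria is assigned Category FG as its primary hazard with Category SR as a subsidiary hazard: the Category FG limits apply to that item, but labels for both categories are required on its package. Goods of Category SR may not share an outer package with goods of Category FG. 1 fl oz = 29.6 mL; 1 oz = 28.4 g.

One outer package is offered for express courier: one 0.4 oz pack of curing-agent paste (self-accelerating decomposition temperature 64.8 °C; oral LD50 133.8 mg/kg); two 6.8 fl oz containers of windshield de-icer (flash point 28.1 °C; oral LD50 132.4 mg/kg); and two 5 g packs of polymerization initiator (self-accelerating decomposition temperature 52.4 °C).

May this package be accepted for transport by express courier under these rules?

With self-accelerating decomposition temperature 64.8 °C (≤ 75 °C), the curing-agent paste falls in Category SR.
The windshield de-icer has flash point 28.1 °C, which is < 45 °C, so it is Category FL (Flammable Liquid).
The polymerization initiator has self-accelerating decomposition temperature 52.4 °C, which is ≤ 75 °C, so it is Category SR (Self-Reactive).
Total Category SR: (one 0.4 oz pack = 11.36 g) + (two 5 g packs = 10 g) = 21.36 g.
21.36 g > 20 g (express courier limit, Category SR) — over the limit.
Category FL quantity: two 6.8 fl oz containers = 402.56 mL.
402.56 mL ≤ 500 mL (express courier limit, Category FL) — within limit.
The segregation rule (Category SR with Category FG) does not apply to Category SR with Category FL.

No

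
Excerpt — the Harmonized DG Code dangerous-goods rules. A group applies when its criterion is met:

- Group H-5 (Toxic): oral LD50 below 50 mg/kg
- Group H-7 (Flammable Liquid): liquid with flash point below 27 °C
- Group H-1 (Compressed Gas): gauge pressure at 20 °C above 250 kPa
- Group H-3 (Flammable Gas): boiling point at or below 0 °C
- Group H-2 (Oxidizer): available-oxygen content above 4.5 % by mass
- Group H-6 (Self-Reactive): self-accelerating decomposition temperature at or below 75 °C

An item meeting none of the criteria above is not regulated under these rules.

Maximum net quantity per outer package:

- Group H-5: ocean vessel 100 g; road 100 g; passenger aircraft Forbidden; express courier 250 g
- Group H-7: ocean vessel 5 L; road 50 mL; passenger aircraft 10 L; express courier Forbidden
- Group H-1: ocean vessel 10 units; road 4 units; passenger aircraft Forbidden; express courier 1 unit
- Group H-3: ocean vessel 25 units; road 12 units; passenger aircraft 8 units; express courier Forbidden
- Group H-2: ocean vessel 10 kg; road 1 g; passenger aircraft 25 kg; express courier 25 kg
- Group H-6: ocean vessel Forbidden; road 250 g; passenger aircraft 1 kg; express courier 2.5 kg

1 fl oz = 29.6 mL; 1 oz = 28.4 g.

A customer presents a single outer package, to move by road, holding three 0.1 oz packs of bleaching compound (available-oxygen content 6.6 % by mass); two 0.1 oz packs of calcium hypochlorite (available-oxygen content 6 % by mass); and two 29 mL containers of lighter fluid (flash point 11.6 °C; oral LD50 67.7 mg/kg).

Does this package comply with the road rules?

Available-oxygen content 6.6 % by mass meets the Group H-2 criterion (Oxidizer), so the bleaching compound is Group H-2.
The calcium hypochlorite has available-oxygen content 6 % by mass, which is > 4.5 % by mass, so it is Group H-2 (Oxidizer).
With flash point 11.6 °C (< 27 °C), the lighter fluid falls in Group H-7.
Group H-2 net quantity: (three 0.1 oz packs = 8.52 g) + (two 0.1 oz packs = 5.68 g) = 14.2 g.
That exceeds the Group H-2 road limit of 1 g.
Group H-7 quantity: two 29 mL containers = 58 mL.
That exceeds the Group H-7 road limit of 50 mL.

No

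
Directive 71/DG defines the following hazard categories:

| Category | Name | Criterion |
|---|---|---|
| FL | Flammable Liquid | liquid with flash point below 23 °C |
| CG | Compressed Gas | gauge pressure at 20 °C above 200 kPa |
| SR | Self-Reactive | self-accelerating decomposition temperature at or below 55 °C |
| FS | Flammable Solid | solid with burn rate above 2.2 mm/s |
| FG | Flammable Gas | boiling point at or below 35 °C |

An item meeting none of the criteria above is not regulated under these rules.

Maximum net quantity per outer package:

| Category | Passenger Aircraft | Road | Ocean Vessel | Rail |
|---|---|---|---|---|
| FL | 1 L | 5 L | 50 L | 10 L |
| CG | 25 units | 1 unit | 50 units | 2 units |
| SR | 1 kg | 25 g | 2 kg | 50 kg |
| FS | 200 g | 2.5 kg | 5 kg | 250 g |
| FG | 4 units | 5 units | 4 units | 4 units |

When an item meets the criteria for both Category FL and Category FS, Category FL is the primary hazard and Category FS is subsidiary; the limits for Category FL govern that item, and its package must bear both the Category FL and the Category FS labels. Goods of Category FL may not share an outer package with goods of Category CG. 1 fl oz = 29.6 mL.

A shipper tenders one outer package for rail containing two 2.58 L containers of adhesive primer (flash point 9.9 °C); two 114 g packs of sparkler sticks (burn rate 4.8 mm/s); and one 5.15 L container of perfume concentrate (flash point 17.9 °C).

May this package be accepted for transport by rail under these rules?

The adhesive primer has flash point 9.9 °C, which is < 23 °C, so it is Category FL (Flammable Liquid).
Burn rate 4.8 mm/s meets the Category FS criterion (Flammable Solid), so the sparkler sticks are Category FS.
Perfume concentrate: flash point 17.9 °C < 23 °C → Category FL (Flammable Liquid).
Total Category FL: (two 2.58 L containers = 5.16 L) + 5.15 L = 10.31 L.
10.31 L exceeds the rail limit of 10 L for Category FL.
Category FS quantity: two 114 g packs = 228 g.
That is within the Category FS rail limit of 250 g.
The segregation rule (Category FL with Category CG) does not apply to Category FL with Category FS.

No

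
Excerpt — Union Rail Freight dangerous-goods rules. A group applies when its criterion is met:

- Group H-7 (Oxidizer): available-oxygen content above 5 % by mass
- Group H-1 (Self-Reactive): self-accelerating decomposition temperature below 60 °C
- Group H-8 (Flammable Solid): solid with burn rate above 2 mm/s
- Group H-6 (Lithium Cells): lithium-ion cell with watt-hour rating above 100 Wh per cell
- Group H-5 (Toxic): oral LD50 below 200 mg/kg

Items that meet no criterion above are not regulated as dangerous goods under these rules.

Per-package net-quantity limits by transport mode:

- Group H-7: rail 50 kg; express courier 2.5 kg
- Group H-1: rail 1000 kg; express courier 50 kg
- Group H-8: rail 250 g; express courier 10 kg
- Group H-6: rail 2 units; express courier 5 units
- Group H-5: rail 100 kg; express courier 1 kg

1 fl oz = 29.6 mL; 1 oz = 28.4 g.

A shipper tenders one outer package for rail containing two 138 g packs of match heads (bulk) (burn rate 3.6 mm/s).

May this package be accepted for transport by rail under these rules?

No

Match heads (bulk): burn rate 3.6 mm/s > 2 mm/s → Group H-8 (Flammable Solid).
Group H-8 quantity: two 138 g packs = 276 g.
276 g exceeds the rail limit of 250 g for Group H-8.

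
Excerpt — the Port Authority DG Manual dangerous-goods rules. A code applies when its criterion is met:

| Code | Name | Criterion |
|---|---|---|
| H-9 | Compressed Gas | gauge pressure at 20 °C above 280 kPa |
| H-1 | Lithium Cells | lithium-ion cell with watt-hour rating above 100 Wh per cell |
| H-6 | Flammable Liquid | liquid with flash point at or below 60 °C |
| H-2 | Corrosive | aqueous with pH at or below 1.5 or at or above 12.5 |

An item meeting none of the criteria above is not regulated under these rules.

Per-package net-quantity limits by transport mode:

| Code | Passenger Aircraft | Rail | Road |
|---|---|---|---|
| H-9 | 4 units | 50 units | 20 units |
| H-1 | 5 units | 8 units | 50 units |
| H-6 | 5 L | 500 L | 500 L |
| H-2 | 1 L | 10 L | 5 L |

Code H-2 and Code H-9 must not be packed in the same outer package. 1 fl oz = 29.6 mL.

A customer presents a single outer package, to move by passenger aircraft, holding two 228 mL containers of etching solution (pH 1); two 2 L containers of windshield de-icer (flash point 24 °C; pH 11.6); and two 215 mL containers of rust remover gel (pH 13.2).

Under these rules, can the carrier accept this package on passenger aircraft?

Etching solution: pH 1 ≤ 1.5 → Code H-2 (Corrosive).
The windshield de-icer has flash point 24 °C, which is ≤ 60 °C, so it is Code H-6 (Flammable Liquid).
With pH 13.2 (≥ 12.5), the rust remover gel falls in Code H-2.
Total Code H-2: (two 228 mL containers = 456 mL) + (two 215 mL containers = 430 mL) = 886 mL.
886 mL ≤ 1 L (passenger aircraft limit, Code H-2) — within limit.
Code H-6 quantity: two 2 L containers = 4 L.
4 L ≤ 5 L (passenger aircraft limit, Code H-6) — within limit.
The segregation rule (Code H-2 with Code H-9) does not apply to Code H-2 with Code H-6.
Every hazard code is within its passenger aircraft limit and no segregation rule is violated.

Yes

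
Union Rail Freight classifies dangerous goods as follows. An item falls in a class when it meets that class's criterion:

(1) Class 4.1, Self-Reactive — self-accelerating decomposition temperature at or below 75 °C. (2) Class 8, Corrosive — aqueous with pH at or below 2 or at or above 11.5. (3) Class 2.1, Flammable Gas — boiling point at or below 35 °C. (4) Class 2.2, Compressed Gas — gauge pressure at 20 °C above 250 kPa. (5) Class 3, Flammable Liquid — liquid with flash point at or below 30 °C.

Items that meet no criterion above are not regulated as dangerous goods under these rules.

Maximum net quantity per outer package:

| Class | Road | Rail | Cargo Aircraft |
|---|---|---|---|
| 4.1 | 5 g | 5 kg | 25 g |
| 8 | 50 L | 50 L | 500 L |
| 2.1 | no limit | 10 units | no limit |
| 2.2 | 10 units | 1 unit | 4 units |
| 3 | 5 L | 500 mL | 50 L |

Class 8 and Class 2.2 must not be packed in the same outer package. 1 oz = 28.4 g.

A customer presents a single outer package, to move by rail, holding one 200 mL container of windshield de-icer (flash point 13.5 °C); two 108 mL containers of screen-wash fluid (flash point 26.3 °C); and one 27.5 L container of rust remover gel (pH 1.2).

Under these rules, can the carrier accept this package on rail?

Yes

Flash point 13.5 °C meets the Class 3 criterion (Flammable Liquid), so the windshield de-icer is Class 3.
The screen-wash fluid has flash point 26.3 °C, which is ≤ 30 °C, so it is Class 3 (Flammable Liquid).
With pH 1.2 (≤ 2), the rust remover gel falls in Class 8.
Class 3 net quantity: 200 mL + (two 108 mL containers = 216 mL) = 416 mL.
That is within the Class 3 rail limit of 500 mL.
Class 8 quantity: 27.5 L.
27.5 L is within the rail limit of 50 L for Class 8.
The segregation rule (Class 8 with Class 2.2) does not apply to Class 3 with Class 8.
Every hazard class is within its rail limit and no segregation rule is violated.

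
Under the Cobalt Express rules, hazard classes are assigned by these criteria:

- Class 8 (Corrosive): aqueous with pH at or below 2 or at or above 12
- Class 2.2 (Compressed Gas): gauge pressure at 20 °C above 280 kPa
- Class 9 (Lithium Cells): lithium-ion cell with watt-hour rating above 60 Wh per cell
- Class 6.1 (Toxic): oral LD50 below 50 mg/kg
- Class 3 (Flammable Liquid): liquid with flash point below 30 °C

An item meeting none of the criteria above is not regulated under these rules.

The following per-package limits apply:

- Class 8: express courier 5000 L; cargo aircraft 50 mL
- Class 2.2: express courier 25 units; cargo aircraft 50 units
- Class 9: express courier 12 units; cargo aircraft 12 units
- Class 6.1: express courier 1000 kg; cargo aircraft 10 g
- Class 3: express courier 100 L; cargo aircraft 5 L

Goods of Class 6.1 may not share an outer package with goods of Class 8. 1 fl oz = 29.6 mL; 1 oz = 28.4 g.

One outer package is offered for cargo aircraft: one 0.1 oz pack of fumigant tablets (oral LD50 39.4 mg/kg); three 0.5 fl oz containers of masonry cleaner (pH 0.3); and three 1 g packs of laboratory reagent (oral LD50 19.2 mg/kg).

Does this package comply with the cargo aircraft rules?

With oral LD50 39.4 mg/kg (< 50 mg/kg), the fumigant tablets fall in Class 6.1.
pH 0.3 meets the Class 8 criterion (Corrosive), so the masonry cleaner is Class 8.
The laboratory reagent has oral LD50 19.2 mg/kg, which is < 50 mg/kg, so it is Class 6.1 (Toxic).
Class 6.1 net quantity: (one 0.1 oz pack = 2.84 g) + (three 1 g packs = 3 g) = 5.84 g.
5.84 g ≤ 10 g (cargo aircraft limit, Class 6.1) — within limit.
Class 8 quantity: three 0.5 fl oz containers = 44.4 mL.
44.4 mL ≤ 50 mL (cargo aircraft limit, Class 8) — within limit.
Class 6.1 and Class 8 may not share an outer package.

No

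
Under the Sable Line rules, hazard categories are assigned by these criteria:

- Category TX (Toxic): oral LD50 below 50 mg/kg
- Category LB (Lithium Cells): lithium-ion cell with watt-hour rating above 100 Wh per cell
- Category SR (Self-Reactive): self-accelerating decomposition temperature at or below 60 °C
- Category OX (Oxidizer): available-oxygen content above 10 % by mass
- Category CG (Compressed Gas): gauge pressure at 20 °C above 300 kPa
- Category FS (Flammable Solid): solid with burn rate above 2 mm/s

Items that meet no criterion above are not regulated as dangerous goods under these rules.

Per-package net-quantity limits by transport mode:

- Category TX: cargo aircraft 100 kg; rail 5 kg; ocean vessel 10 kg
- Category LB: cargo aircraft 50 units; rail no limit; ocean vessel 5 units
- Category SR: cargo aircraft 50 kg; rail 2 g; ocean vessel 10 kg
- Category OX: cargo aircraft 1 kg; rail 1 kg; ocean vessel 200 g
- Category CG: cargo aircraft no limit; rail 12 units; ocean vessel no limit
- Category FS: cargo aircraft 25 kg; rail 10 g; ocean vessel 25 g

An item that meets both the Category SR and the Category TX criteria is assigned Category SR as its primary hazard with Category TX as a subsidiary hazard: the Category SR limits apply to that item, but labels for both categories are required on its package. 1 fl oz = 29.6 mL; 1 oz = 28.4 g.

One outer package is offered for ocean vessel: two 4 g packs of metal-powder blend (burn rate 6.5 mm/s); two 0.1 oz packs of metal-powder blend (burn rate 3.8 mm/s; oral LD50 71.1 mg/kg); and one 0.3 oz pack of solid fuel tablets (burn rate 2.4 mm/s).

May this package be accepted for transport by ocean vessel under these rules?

Yes

The metal-powder blend has burn rate 6.5 mm/s, which is > 2 mm/s, so it is Category FS (Flammable Solid).
With burn rate 3.8 mm/s (> 2 mm/s), the metal-powder blend falls in Category FS.
Solid fuel tablets: burn rate 2.4 mm/s > 2 mm/s → Category FS (Flammable Solid).
Total Category FS: (two 4 g packs = 8 g) + (two 0.1 oz packs = 5.68 g) + (one 0.3 oz pack = 8.52 g) = 22.2 g.
22.2 g ≤ 25 g (ocean vessel limit, Category FS) — within limit.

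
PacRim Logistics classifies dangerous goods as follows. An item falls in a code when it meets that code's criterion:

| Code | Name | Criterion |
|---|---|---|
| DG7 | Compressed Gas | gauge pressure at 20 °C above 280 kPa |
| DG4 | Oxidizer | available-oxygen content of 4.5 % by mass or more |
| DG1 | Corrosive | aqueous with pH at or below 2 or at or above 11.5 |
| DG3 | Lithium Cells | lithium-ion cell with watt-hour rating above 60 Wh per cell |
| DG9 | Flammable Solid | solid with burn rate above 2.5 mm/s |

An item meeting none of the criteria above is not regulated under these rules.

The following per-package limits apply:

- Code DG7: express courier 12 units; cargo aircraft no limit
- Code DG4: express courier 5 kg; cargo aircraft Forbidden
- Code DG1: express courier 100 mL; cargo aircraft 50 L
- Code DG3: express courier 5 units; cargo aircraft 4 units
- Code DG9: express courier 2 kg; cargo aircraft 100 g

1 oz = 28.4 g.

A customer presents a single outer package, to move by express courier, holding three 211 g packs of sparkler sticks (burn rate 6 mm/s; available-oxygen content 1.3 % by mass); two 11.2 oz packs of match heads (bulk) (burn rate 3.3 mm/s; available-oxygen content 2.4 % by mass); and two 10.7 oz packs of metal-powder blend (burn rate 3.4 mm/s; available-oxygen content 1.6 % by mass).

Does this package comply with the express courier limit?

With burn rate 6 mm/s (> 2.5 mm/s), the sparkler sticks fall in Code DG9.
The match heads (bulk) have burn rate 3.3 mm/s, which is > 2.5 mm/s, so they are Code DG9 (Flammable Solid).
The metal-powder blend has burn rate 3.4 mm/s, which is > 2.5 mm/s, so it is Code DG9 (Flammable Solid).
Total Code DG9: (three 211 g packs = 633 g) + (two 11.2 oz packs = 636.16 g) + (two 10.7 oz packs = 607.76 g) = 1876.92 g.
1876.92 g ≤ 2 kg (express courier limit, Code DG9) — within limit.

Yes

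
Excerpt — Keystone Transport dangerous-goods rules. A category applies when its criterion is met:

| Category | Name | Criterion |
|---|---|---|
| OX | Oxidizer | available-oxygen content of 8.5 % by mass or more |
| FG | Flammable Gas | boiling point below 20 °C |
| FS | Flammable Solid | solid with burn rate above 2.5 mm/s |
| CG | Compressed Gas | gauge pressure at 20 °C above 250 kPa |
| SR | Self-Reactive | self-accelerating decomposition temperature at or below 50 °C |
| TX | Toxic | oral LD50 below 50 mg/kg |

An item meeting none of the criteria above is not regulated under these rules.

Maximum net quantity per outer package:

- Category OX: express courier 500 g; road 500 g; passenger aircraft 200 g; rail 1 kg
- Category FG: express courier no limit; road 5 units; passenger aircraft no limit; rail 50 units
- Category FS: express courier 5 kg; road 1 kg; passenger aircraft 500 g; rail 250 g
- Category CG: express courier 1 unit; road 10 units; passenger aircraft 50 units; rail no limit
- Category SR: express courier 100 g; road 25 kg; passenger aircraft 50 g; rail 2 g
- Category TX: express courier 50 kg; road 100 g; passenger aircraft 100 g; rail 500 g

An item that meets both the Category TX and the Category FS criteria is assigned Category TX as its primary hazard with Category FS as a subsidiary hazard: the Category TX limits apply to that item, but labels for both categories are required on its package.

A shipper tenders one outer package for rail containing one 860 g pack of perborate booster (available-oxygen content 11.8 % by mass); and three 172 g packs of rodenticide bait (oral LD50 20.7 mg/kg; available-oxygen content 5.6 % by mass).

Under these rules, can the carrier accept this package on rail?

No

With available-oxygen content 11.8 % by mass (≥ 8.5 % by mass), the perborate booster falls in Category OX.
Rodenticide bait: oral LD50 20.7 mg/kg < 50 mg/kg → Category TX (Toxic).
Category TX quantity: three 172 g packs = 516 g.
516 g exceeds the rail limit of 500 g for Category TX.
Category OX quantity: 860 g.
860 g is within the rail limit of 1 kg for Category OX.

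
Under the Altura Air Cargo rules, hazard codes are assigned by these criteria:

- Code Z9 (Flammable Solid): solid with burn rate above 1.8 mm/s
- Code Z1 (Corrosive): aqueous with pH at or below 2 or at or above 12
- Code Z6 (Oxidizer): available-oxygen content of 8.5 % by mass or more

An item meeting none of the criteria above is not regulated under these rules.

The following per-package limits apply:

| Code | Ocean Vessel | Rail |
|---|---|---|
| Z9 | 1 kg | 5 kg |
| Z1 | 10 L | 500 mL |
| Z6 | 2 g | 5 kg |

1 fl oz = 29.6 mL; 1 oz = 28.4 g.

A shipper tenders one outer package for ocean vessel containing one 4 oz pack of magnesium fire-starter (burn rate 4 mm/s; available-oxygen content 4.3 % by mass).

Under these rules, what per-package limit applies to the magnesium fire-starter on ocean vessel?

1 kg

Burn rate 4 mm/s meets the Code Z9 criterion (Flammable Solid), so the magnesium fire-starter is Code Z9.
The ocean vessel limit for Code Z9 is 1 kg.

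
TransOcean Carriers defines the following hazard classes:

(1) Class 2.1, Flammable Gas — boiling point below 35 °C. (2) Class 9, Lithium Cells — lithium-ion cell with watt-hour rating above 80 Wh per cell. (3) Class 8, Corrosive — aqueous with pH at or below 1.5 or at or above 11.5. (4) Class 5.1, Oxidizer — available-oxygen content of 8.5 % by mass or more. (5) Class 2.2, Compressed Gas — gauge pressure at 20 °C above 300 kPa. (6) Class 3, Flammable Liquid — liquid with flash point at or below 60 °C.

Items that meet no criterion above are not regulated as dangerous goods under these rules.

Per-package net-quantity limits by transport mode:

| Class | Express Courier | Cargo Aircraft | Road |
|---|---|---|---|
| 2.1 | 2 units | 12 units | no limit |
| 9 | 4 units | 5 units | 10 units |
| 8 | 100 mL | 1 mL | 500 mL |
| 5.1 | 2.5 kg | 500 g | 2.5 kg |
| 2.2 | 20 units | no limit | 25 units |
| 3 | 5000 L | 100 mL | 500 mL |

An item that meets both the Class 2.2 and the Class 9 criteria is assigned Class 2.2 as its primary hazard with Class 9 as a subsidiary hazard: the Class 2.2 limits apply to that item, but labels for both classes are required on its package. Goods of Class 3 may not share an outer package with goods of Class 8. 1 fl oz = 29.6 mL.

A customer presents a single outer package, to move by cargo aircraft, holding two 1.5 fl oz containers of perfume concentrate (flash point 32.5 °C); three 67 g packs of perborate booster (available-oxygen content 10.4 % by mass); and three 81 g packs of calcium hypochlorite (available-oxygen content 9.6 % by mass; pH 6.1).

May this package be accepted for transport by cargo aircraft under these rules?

Yes

The perfume concentrate has flash point 32.5 °C, which is ≤ 60 °C, so it is Class 3 (Flammable Liquid).
Perborate booster: available-oxygen content 10.4 % by mass ≥ 8.5 % by mass → Class 5.1 (Oxidizer).
Available-oxygen content 9.6 % by mass meets the Class 5.1 criterion (Oxidizer), so the calcium hypochlorite is Class 5.1.
Class 5.1 net quantity: (three 67 g packs = 201 g) + (three 81 g packs = 243 g) = 444 g.
That is within the Class 5.1 cargo aircraft limit of 500 g.
Class 3 quantity: two 1.5 fl oz containers = 88.8 mL.
88.8 mL ≤ 100 mL (cargo aircraft limit, Class 3) — within limit.
The segregation rule (Class 3 with Class 8) does not apply to Class 5.1 with Class 3.
Every hazard class is within its cargo aircraft limit and no segregation rule is violated.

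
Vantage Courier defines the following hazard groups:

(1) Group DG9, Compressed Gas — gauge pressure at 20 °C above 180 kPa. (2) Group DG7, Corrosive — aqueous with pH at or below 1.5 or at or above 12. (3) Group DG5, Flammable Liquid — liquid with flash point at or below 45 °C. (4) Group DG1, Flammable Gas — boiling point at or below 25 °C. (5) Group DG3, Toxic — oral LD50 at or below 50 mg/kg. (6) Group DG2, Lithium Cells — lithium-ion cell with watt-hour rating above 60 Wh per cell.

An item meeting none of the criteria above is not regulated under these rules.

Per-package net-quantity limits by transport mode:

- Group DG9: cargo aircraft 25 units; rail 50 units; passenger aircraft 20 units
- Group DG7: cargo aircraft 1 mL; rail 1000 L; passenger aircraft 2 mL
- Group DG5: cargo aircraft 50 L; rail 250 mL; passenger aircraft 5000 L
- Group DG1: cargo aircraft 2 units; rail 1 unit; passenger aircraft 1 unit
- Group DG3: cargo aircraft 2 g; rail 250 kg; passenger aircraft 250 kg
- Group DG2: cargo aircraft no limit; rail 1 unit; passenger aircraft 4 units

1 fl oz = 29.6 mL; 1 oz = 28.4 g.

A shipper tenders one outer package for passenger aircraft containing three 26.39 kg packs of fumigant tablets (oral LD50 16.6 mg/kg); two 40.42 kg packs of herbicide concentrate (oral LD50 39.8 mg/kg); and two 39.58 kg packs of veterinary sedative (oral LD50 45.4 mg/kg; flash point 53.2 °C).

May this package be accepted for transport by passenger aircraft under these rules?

Yes

Fumigant tablets: oral LD50 16.6 mg/kg ≤ 50 mg/kg → Group DG3 (Toxic).
The herbicide concentrate has oral LD50 39.8 mg/kg, which is ≤ 50 mg/kg, so it is Group DG3 (Toxic).
Oral LD50 45.4 mg/kg meets the Group DG3 criterion (Toxic), so the veterinary sedative is Group DG3.
Total Group DG3: (three 26.39 kg packs = 79.17 kg) + (two 40.42 kg packs = 80.84 kg) + (two 39.58 kg packs = 79.16 kg) = 239.17 kg.
239.17 kg is within the passenger aircraft limit of 250 kg for Group DG3.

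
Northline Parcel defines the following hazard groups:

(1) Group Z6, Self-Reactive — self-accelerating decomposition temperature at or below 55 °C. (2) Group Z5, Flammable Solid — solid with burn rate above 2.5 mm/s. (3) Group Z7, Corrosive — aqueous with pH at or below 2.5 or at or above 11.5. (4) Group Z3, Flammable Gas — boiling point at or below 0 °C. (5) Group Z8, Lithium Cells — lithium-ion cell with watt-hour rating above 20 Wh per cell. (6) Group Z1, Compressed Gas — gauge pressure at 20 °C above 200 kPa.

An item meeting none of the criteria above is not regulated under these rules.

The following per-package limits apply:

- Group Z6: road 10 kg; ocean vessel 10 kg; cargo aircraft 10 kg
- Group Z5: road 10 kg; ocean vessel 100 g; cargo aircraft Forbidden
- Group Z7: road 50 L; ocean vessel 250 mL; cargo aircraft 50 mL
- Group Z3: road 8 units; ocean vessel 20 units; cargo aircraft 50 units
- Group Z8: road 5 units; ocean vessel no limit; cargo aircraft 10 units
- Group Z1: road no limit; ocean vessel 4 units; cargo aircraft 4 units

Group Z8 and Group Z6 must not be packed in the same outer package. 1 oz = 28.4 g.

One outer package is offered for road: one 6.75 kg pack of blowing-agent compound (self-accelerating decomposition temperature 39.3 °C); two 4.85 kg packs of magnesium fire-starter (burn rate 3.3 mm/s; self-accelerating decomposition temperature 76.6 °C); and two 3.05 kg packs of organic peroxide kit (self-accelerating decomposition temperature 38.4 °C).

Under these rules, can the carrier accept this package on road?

The blowing-agent compound has self-accelerating decomposition temperature 39.3 °C, which is ≤ 55 °C, so it is Group Z6 (Self-Reactive).
With burn rate 3.3 mm/s (> 2.5 mm/s), the magnesium fire-starter falls in Group Z5.
The organic peroxide kit has self-accelerating decomposition temperature 38.4 °C, which is ≤ 55 °C, so it is Group Z6 (Self-Reactive).
Group Z5 quantity: two 4.85 kg packs = 9.7 kg.
9.7 kg is within the road limit of 10 kg for Group Z5.
Total Group Z6: 6.75 kg + (two 3.05 kg packs = 6.1 kg) = 12.85 kg.
That exceeds the Group Z6 road limit of 10 kg.
The segregation rule (Group Z8 with Group Z6) does not apply to Group Z5 with Group Z6.

No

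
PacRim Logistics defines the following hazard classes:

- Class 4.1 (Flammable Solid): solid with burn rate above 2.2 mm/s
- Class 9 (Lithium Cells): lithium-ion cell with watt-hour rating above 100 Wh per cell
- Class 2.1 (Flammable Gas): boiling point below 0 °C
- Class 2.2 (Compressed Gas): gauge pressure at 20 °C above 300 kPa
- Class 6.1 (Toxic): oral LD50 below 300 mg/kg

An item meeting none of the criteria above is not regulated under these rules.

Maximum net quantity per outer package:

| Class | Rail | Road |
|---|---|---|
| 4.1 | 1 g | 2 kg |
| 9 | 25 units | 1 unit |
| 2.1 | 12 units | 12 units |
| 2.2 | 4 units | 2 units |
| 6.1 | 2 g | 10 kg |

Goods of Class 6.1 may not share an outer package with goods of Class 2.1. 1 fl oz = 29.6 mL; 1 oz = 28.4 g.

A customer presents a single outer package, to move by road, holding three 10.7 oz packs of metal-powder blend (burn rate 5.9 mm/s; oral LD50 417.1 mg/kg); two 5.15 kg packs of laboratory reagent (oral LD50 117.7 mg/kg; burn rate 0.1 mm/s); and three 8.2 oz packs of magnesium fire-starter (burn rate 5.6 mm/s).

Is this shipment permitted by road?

Metal-powder blend: burn rate 5.9 mm/s > 2.2 mm/s → Class 4.1 (Flammable Solid).
Laboratory reagent: oral LD50 117.7 mg/kg < 300 mg/kg → Class 6.1 (Toxic).
The magnesium fire-starter has burn rate 5.6 mm/s, which is > 2.2 mm/s, so it is Class 4.1 (Flammable Solid).
Class 6.1 quantity: two 5.15 kg packs = 10.3 kg.
10.3 kg > 10 kg (road limit, Class 6.1) — over the limit.
Class 4.1 net quantity: (three 10.7 oz packs = 911.64 g) + (three 8.2 oz packs = 698.64 g) = 1610.28 g.
1610.28 g ≤ 2 kg (road limit, Class 4.1) — within limit.
The segregation rule (Class 6.1 with Class 2.1) does not apply to Class 6.1 with Class 4.1.

No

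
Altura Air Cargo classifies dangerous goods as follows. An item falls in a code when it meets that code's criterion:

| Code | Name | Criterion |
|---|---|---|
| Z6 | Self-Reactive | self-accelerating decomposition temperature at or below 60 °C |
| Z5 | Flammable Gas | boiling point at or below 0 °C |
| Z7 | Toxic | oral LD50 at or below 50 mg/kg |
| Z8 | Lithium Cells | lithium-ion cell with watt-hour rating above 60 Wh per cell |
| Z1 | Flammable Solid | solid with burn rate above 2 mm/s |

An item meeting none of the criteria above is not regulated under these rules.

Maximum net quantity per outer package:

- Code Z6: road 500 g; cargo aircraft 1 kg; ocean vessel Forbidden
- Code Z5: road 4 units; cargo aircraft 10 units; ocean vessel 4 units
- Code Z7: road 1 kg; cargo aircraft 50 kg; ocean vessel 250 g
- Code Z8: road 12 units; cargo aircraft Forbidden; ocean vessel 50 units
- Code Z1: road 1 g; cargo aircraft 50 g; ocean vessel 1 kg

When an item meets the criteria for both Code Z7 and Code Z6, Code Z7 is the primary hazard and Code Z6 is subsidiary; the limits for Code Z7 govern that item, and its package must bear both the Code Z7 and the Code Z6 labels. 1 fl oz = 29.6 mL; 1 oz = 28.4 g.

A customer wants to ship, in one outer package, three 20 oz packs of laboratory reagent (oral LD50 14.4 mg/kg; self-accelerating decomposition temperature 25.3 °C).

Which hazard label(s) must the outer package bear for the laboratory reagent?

Code Z6 and Z7

Oral LD50 14.4 mg/kg meets the Code Z7 criterion (Toxic), so the laboratory reagent is Code Z7.
The laboratory reagent has self-accelerating decomposition temperature 25.3 °C, which is ≤ 60 °C, so it is Code Z6 (Self-Reactive).
By the precedence rule Code Z7 is primary and Code Z6 is subsidiary, and that rule requires both labels on the package.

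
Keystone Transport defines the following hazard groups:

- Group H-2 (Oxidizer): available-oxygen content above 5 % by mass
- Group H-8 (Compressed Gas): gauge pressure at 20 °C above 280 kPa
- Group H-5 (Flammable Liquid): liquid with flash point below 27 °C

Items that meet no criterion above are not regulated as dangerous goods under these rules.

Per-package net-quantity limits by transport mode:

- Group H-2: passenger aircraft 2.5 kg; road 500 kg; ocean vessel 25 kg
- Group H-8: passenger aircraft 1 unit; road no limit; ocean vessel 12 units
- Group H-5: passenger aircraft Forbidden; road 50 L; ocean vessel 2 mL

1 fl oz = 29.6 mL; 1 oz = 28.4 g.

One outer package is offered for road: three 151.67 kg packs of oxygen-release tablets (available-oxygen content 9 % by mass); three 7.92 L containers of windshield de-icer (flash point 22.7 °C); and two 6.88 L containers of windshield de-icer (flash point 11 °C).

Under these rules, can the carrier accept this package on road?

Available-oxygen content 9 % by mass meets the Group H-2 criterion (Oxidizer), so the oxygen-release tablets are Group H-2.
Windshield de-icer: flash point 22.7 °C < 27 °C → Group H-5 (Flammable Liquid).
Windshield de-icer: flash point 11 °C < 27 °C → Group H-5 (Flammable Liquid).
Total Group H-5: (three 7.92 L containers = 23.76 L) + (two 6.88 L containers = 13.76 L) = 37.52 L.
37.52 L is within the road limit of 50 L for Group H-5.
Group H-2 quantity: three 151.67 kg packs = 455.01 kg.
455.01 kg ≤ 500 kg (road limit, Group H-2) — within limit.
Every hazard group is within its road limit and no segregation rule is violated.

Yes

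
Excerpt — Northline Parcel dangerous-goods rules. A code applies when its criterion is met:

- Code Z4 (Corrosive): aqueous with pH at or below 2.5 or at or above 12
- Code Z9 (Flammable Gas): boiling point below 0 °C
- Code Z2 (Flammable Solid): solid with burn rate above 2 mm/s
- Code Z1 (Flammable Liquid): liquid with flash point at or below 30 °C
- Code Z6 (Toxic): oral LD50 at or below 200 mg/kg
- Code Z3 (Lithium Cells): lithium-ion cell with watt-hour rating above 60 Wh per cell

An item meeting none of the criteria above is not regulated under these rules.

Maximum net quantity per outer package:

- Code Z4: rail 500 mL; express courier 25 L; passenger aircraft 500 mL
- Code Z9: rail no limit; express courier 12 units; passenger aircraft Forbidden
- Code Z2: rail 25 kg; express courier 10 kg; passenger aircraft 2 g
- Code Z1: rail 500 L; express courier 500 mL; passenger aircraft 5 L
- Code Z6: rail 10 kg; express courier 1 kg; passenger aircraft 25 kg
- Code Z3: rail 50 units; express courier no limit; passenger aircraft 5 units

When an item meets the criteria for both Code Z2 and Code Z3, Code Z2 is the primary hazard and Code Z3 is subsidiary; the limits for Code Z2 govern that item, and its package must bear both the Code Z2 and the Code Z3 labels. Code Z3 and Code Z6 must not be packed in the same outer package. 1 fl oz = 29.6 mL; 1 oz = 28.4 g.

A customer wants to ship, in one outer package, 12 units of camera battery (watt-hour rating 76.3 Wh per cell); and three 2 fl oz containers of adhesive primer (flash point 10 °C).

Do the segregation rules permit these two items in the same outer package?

Yes

The camera battery has watt-hour rating 76.3 Wh per cell, which is > 60 Wh per cell, so it is Code Z3 (Lithium Cells).
Adhesive primer: flash point 10 °C ≤ 30 °C → Code Z1 (Flammable Liquid).
No segregation rule bars Code Z3 with Code Z1.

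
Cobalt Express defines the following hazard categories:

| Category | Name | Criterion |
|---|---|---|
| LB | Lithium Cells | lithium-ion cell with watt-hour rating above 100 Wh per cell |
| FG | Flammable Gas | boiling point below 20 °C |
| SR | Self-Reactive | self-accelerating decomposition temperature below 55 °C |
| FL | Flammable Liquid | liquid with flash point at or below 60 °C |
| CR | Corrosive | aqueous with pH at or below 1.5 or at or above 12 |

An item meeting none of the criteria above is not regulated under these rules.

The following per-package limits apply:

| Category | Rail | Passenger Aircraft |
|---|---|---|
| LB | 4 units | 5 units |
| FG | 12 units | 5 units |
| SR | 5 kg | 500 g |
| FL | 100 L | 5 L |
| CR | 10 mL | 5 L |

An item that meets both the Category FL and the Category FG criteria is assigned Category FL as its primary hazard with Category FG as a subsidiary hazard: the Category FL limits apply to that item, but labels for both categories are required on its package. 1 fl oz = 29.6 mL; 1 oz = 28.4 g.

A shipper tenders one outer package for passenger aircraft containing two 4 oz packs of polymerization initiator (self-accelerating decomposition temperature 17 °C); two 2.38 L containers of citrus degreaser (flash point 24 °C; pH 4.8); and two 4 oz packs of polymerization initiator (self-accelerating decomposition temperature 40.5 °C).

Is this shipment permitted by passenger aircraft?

Yes

Polymerization initiator: self-accelerating decomposition temperature 17 °C < 55 °C → Category SR (Self-Reactive).
Flash point 24 °C meets the Category FL criterion (Flammable Liquid), so the citrus degreaser is Category FL.
Self-accelerating decomposition temperature 40.5 °C meets the Category SR criterion (Self-Reactive), so the polymerization initiator is Category SR.
Category SR net quantity: (two 4 oz packs = 227.2 g) + (two 4 oz packs = 227.2 g) = 454.4 g.
That is within the Category SR passenger aircraft limit of 500 g.
Category FL quantity: two 2.38 L containers = 4.76 L.
4.76 L is within the passenger aircraft limit of 5 L for Category FL.
Every hazard category is within its passenger aircraft limit and no segregation rule is violated.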